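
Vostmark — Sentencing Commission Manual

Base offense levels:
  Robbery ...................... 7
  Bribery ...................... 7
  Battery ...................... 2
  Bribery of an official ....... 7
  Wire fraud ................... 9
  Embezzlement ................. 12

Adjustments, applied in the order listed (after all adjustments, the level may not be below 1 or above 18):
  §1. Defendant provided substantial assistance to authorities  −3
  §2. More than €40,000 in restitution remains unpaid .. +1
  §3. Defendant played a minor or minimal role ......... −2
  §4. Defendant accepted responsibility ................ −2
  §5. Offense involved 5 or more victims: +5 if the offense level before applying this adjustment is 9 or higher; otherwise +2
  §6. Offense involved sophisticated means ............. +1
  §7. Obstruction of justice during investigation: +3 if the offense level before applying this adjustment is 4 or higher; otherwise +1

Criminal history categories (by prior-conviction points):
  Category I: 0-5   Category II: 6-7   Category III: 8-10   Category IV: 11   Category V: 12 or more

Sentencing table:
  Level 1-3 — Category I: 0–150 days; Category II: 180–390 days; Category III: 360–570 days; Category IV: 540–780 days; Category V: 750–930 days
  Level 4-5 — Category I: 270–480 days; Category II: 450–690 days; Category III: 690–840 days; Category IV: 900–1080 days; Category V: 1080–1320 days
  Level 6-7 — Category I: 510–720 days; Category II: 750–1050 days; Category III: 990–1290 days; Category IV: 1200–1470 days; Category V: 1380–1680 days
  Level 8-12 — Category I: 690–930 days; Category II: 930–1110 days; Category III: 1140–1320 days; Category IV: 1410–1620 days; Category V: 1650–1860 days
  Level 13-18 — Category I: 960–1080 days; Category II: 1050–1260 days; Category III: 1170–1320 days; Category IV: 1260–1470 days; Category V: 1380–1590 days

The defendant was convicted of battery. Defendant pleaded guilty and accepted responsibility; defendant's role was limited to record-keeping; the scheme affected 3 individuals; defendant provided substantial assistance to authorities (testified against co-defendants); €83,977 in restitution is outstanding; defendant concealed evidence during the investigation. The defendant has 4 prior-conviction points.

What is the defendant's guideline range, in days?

Base offense level for battery: 2.
§1 applies: 2 − 3 = -1.
§2 applies: -1 + 1 = 0.
§3 applies: 0 − 2 = -2.
§4 applies: -2 − 2 = -4.
§5 does not apply.
§6 does not apply.
§7 applies (level before this adjustment is -4 < 4, so +1): -4 + 1 = -3.
Level -3 is below the minimum of 1; floored at 1.
Final offense level: 1.
Criminal history: 4 prior points → Category I (0-5).
Level 1 falls in the 1-3 band.
Grid: Level 1-3 × Category I = 0-150 days.

0-150 days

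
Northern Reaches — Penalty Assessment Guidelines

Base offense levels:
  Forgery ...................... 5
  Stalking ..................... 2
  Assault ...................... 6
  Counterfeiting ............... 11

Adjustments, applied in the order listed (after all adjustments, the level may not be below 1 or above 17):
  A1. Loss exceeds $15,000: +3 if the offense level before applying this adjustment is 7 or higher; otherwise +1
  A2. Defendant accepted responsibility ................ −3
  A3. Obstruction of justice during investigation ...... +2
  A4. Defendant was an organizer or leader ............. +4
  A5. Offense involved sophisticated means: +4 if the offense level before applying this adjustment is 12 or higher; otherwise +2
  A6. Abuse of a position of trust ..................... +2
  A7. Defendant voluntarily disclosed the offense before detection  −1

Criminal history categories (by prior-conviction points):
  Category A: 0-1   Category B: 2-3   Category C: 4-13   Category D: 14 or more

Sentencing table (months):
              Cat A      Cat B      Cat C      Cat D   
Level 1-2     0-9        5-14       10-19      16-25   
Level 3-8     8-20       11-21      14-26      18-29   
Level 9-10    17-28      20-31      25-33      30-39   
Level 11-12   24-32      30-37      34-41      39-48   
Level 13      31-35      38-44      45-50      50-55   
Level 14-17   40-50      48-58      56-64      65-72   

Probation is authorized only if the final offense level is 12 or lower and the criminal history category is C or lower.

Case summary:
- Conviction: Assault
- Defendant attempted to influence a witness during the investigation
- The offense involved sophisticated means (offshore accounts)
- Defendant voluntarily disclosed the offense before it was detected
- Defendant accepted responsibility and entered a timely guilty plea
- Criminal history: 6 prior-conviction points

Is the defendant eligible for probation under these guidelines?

Base offense level for assault: 6.
A2 applies: 6 − 3 = 3.
A3 applies: 3 + 2 = 5.
A5 applies (level before this adjustment is 5 < 12, so +2): 5 + 2 = 7.
A6 does not apply.
A7 applies: 7 − 1 = 6.
Final offense level: 6.
Criminal history: 6 prior points → Category C (4-13).
Level 6 falls in the 3-8 band.
Grid: Level 3-8 × Category C = 14-26 months.
Probation check: level 6 ≤ 12 and category C ≤ C → eligible.

Yes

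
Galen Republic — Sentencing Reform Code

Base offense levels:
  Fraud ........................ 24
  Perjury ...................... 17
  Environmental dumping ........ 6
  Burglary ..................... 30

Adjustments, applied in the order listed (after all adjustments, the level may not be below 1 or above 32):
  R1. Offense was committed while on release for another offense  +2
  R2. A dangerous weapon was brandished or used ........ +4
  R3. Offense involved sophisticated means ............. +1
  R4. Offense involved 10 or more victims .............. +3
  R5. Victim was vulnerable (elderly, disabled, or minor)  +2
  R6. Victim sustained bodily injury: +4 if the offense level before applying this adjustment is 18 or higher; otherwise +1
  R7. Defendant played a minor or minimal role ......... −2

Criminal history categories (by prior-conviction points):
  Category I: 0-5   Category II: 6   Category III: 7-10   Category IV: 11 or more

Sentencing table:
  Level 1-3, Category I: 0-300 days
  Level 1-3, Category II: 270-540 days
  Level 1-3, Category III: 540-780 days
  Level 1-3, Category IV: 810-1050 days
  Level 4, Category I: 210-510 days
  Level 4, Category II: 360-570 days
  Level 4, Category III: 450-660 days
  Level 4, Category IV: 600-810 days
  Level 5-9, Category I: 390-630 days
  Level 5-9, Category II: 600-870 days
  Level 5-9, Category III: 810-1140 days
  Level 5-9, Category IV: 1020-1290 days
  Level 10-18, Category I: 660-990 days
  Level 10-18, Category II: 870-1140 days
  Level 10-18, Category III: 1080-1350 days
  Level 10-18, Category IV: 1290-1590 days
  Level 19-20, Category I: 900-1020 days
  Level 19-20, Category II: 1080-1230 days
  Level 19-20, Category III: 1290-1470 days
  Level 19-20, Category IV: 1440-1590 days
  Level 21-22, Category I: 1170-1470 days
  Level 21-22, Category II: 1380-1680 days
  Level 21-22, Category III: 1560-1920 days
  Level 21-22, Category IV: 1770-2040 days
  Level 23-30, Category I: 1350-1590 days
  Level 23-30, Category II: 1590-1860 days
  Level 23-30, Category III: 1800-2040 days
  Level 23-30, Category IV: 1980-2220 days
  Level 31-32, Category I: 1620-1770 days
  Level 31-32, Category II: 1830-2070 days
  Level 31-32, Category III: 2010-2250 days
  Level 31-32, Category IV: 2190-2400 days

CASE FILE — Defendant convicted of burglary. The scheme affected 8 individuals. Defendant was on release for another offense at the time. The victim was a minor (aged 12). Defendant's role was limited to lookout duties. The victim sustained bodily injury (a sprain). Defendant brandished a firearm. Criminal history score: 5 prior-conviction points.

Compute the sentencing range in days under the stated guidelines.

1620-1770 days

Base offense level for burglary: 30.
R1 applies: 30 + 2 = 32.
R2 applies: 32 + 4 = 36.
R3 does not apply.
R5 applies: 36 + 2 = 38.
R6 applies (level before this adjustment is 38 ≥ 18, so +4): 38 + 4 = 42.
R7 applies: 42 − 2 = 40.
Level 40 exceeds the maximum of 32; capped at 32.
Final offense level: 32.
Criminal history: 5 prior points → Category I (0-5).
Level 32 falls in the 31-32 band.
Grid: Level 31-32 × Category I = 1620-1770 days.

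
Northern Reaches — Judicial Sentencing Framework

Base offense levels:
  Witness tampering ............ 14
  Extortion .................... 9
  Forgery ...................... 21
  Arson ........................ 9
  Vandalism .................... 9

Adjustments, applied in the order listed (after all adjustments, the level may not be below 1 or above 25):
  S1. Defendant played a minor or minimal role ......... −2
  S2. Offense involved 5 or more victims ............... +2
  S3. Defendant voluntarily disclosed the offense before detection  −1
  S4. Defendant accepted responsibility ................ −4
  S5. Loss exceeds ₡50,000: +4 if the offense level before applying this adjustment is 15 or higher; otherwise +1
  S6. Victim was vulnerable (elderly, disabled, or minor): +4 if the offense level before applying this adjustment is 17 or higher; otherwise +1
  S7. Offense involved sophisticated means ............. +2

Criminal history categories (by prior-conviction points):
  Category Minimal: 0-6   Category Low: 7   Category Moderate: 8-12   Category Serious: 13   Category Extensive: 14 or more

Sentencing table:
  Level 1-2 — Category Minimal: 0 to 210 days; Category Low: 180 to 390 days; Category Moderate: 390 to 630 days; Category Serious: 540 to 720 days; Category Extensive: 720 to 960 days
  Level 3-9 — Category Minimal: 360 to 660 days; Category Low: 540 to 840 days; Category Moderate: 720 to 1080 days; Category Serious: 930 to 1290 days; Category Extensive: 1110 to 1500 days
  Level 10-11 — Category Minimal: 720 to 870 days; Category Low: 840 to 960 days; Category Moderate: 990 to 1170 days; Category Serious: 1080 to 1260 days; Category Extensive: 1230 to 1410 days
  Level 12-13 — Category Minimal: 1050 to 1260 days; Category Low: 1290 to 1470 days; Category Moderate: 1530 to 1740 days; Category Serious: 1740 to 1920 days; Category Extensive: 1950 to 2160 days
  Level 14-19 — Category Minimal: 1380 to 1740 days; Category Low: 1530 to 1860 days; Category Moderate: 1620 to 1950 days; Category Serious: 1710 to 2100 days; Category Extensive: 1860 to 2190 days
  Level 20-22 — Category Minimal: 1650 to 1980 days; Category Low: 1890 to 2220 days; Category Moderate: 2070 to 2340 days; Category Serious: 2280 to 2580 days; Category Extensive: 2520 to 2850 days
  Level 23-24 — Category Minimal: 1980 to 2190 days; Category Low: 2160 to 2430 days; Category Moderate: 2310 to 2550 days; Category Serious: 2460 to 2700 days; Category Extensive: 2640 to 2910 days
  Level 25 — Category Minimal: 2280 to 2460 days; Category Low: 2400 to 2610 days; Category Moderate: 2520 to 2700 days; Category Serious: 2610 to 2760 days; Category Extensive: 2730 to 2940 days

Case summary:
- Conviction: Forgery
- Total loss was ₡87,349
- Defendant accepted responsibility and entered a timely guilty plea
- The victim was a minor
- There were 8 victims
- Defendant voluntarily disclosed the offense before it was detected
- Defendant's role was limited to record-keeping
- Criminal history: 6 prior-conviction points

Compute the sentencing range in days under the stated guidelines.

Base offense level for forgery: 21.
S1 applies: 21 − 2 = 19.
S2 applies: 19 + 2 = 21.
S3 applies: 21 − 1 = 20.
S4 applies: 20 − 4 = 16.
S5 applies (level before this adjustment is 16 ≥ 15, so +4): 16 + 4 = 20.
S6 applies (level before this adjustment is 20 ≥ 17, so +4): 20 + 4 = 24.
S7 does not apply.
Final offense level: 24.
Criminal history: 6 prior points → Category Minimal (0-6).
Level 24 falls in the 23-24 band.
Grid: Level 23-24 × Category Minimal = 1980-2190 days.

1980-2190 days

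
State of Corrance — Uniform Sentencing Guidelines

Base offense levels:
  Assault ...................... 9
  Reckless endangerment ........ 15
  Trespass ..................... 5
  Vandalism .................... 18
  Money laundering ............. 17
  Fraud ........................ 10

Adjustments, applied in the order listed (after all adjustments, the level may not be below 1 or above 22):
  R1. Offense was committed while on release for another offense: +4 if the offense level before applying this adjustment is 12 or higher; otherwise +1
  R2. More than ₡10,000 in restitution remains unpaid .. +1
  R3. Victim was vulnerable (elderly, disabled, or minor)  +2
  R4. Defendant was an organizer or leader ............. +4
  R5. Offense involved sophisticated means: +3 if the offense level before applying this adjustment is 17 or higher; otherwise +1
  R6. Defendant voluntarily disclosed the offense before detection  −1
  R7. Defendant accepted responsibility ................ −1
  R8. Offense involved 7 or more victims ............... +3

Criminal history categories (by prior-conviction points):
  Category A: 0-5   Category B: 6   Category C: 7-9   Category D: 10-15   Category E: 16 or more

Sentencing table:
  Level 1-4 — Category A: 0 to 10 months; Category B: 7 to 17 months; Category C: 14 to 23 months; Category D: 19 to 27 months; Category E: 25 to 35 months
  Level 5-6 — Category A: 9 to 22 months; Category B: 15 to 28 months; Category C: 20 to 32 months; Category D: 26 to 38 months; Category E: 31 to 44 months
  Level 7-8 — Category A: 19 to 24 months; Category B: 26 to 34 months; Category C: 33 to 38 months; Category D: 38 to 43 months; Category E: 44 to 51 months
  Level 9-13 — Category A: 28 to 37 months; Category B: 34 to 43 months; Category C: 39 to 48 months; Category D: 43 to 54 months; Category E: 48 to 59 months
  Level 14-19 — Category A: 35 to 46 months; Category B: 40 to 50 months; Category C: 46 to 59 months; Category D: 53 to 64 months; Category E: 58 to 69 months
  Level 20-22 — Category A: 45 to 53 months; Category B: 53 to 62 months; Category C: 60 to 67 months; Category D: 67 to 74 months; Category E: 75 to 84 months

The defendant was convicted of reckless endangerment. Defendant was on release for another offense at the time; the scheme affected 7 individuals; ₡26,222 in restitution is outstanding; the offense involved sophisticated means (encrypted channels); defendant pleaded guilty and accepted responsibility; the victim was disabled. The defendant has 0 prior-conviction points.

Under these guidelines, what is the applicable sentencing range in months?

45-53 months

Base offense level for reckless endangerment: 15.
R1 applies (level before this adjustment is 15 ≥ 12, so +4): 15 + 4 = 19.
R2 applies: 19 + 1 = 20.
R3 applies: 20 + 2 = 22.
R4 does not apply.
R5 applies (level before this adjustment is 22 ≥ 17, so +3): 22 + 3 = 25.
R7 applies: 25 − 1 = 24.
R8 applies: 24 + 3 = 27.
Level 27 exceeds the maximum of 22; capped at 22.
Final offense level: 22.
Criminal history: 0 prior points → Category A (0-5).
Level 22 falls in the 20-22 band.
Grid: Level 20-22 × Category A = 45-53 months.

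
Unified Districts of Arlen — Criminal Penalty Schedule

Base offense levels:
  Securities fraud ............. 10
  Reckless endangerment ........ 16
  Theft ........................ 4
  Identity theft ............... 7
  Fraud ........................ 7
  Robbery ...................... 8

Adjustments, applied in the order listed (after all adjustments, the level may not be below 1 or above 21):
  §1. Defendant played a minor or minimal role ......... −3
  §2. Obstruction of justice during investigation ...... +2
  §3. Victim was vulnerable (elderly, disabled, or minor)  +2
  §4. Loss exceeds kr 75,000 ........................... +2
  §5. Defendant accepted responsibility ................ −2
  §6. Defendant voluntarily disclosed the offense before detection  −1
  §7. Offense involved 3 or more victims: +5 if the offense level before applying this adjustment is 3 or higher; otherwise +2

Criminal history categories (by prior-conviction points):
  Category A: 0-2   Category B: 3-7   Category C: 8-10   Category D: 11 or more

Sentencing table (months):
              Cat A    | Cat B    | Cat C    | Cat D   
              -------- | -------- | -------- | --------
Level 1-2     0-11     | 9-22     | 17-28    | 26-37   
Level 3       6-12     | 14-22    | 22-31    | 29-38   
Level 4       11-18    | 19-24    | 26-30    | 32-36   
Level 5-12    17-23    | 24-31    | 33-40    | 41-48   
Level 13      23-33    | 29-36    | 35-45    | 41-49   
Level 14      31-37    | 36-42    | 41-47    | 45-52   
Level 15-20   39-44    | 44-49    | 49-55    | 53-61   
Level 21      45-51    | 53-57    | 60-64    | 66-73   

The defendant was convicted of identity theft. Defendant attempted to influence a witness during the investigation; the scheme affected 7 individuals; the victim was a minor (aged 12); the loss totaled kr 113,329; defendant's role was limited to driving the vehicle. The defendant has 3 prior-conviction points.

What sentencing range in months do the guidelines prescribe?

Base offense level for identity theft: 7.
§1 applies: 7 − 3 = 4.
§2 applies: 4 + 2 = 6.
§3 applies: 6 + 2 = 8.
§4 applies: 8 + 2 = 10.
§6 does not apply.
§7 applies (level before this adjustment is 10 ≥ 3, so +5): 10 + 5 = 15.
Final offense level: 15.
Criminal history: 3 prior points → Category B (3-7).
Level 15 falls in the 15-20 band.
Grid: Level 15-20 × Category B = 44-49 months.

44-49 months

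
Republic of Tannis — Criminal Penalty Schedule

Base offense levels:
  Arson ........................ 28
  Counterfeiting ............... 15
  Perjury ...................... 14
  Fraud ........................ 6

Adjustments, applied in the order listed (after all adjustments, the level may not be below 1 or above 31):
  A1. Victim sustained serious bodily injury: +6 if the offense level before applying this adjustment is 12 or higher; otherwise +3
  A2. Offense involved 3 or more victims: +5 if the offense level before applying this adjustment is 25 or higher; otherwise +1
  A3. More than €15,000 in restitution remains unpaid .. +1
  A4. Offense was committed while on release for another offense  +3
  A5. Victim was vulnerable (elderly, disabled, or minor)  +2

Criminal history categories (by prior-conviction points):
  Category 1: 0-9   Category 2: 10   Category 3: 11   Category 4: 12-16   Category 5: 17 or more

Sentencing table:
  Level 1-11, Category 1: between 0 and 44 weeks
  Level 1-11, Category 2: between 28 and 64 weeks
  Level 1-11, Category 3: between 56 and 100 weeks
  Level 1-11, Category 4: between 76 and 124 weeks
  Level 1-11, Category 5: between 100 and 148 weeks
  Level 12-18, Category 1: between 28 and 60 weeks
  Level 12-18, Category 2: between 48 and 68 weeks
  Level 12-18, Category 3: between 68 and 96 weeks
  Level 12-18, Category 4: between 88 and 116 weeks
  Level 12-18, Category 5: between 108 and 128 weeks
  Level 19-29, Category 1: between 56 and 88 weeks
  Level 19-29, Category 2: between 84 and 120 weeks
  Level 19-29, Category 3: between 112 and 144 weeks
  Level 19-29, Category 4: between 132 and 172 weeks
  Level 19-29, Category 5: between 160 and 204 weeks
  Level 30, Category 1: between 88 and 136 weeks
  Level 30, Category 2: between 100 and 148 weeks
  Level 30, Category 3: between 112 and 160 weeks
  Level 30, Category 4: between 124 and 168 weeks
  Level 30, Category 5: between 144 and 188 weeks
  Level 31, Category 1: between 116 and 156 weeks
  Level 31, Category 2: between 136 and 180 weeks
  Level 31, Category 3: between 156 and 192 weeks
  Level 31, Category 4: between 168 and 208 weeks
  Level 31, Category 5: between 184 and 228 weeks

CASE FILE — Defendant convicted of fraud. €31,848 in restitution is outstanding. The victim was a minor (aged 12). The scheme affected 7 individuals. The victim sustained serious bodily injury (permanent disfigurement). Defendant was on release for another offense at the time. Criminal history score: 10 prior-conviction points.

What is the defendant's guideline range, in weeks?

48-68 weeks

Base offense level for fraud: 6.
A1 applies (level before this adjustment is 6 < 12, so +3): 6 + 3 = 9.
A2 applies (level before this adjustment is 9 < 25, so +1): 9 + 1 = 10.
A3 applies: 10 + 1 = 11.
A4 applies: 11 + 3 = 14.
A5 applies: 14 + 2 = 16.
Final offense level: 16.
Criminal history: 10 prior points → Category 2 (10).
Level 16 falls in the 12-18 band.
Grid: Level 12-18 × Category 2 = 48-68 weeks.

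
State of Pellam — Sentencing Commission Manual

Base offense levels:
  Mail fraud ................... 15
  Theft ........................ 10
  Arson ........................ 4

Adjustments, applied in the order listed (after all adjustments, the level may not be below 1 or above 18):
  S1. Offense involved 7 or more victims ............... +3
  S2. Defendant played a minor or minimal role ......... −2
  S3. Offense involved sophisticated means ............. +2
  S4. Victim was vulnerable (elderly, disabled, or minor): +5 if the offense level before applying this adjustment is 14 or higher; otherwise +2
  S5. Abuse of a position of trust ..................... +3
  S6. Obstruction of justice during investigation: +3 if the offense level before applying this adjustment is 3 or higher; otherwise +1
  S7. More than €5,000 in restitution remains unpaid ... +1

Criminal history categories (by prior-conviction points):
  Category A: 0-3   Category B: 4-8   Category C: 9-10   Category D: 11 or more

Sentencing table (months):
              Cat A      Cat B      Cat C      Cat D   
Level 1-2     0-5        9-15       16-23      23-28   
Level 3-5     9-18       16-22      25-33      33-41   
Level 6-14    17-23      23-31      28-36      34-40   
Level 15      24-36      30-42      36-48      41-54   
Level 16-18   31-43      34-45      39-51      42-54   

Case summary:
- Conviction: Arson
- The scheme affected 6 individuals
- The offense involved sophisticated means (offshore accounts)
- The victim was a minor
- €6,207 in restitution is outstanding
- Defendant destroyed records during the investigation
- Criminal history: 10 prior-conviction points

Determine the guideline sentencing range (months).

28-36 months

Base offense level for arson: 4.
S1 does not apply.
S3 applies: 4 + 2 = 6.
S4 applies (level before this adjustment is 6 < 14, so +2): 6 + 2 = 8.
S6 applies (level before this adjustment is 8 ≥ 3, so +3): 8 + 3 = 11.
S7 applies: 11 + 1 = 12.
Final offense level: 12.
Criminal history: 10 prior points → Category C (9-10).
Level 12 falls in the 6-14 band.
Grid: Level 6-14 × Category C = 28-36 months.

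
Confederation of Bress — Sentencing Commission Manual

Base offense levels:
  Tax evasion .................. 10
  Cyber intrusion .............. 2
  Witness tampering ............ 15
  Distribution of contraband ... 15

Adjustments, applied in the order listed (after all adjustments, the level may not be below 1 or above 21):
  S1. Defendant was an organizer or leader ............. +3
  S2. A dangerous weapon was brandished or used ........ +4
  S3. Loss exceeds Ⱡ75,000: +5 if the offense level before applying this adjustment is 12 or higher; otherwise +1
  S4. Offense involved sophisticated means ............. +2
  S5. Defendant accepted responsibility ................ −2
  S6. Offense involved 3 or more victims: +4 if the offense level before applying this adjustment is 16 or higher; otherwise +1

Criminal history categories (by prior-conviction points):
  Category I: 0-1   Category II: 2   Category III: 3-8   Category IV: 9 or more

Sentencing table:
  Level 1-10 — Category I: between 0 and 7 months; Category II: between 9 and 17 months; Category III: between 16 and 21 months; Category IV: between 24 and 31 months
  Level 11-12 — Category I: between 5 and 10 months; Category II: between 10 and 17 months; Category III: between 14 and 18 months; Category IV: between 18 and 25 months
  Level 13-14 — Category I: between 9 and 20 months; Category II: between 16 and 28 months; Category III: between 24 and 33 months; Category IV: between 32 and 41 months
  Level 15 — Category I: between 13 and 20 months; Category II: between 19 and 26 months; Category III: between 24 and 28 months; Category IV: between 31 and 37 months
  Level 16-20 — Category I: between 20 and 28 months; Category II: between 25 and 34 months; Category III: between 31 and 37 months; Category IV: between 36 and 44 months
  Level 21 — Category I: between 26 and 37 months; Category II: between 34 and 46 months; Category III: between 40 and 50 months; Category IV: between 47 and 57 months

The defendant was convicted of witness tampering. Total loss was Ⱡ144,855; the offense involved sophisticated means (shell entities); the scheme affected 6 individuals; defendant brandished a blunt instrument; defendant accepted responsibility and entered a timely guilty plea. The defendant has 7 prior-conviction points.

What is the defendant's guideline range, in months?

40-50 months

Base offense level for witness tampering: 15.
S2 applies: 15 + 4 = 19.
S3 applies (level before this adjustment is 19 ≥ 12, so +5): 19 + 5 = 24.
S4 applies: 24 + 2 = 26.
S5 applies: 26 − 2 = 24.
S6 applies (level before this adjustment is 24 ≥ 16, so +4): 24 + 4 = 28.
Level 28 exceeds the maximum of 21; capped at 21.
Final offense level: 21.
Criminal history: 7 prior points → Category III (3-8).
Level 21 falls in the 21 band.
Grid: Level 21 × Category III = 40-50 months.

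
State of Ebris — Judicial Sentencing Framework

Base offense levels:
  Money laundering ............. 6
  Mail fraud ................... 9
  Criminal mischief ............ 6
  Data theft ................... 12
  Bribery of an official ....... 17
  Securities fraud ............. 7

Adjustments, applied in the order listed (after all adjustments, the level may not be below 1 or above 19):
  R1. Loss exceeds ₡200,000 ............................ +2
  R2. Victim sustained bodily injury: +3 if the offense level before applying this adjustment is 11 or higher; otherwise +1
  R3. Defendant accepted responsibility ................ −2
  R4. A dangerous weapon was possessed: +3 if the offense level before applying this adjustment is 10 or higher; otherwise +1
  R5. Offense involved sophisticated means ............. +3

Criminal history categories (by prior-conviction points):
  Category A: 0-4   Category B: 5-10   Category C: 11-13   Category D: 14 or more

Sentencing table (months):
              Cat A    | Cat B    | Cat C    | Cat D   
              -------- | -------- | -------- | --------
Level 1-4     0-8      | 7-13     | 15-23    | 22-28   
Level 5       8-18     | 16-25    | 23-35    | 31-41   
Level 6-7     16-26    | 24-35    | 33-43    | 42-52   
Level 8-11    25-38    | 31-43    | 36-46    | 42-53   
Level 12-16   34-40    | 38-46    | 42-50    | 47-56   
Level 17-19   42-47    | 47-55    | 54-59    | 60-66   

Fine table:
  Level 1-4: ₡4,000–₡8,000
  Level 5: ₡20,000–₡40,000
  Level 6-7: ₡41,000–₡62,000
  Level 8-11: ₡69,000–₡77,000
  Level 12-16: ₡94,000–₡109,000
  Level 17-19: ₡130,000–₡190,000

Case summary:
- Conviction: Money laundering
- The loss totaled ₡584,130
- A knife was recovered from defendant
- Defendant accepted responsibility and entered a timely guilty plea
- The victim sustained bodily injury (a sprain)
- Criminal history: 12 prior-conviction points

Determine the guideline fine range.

Base offense level for money laundering: 6.
R1 applies: 6 + 2 = 8.
R2 applies (level before this adjustment is 8 < 11, so +1): 8 + 1 = 9.
R3 applies: 9 − 2 = 7.
R4 applies (level before this adjustment is 7 < 10, so +1): 7 + 1 = 8.
R5 does not apply.
Final offense level: 8.
Level 8 falls in the 8-11 band.
Fine table: Level 8-11 → ₡69,000–₡77,000.

₡69,000–₡77,000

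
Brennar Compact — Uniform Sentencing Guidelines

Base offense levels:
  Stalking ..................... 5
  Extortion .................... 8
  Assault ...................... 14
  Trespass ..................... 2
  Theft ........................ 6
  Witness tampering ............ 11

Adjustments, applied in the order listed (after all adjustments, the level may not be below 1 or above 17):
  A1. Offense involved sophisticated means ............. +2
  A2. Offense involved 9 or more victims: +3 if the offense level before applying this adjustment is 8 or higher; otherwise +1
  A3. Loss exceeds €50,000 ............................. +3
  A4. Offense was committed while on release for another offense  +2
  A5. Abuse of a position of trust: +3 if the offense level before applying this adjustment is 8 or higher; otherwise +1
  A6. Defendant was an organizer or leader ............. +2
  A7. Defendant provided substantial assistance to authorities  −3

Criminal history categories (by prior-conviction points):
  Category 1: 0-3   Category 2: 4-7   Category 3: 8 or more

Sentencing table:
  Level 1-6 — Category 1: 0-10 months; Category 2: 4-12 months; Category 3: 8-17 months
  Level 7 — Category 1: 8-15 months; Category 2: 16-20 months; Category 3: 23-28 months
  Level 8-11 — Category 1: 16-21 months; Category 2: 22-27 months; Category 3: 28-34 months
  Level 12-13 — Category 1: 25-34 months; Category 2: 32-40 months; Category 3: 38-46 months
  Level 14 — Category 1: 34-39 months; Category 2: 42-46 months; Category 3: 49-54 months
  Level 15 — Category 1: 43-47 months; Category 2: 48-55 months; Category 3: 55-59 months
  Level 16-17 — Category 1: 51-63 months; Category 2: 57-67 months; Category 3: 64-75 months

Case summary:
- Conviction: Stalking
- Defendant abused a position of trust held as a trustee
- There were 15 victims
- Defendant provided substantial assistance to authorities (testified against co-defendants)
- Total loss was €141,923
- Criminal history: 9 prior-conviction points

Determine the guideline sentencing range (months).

28-34 months

Base offense level for stalking: 5.
A2 applies (level before this adjustment is 5 < 8, so +1): 5 + 1 = 6.
A3 applies: 6 + 3 = 9.
A4 does not apply.
A5 applies (level before this adjustment is 9 ≥ 8, so +3): 9 + 3 = 12.
A7 applies: 12 − 3 = 9.
Final offense level: 9.
Criminal history: 9 prior points → Category 3 (8+).
Level 9 falls in the 8-11 band.
Grid: Level 8-11 × Category 3 = 28-34 months.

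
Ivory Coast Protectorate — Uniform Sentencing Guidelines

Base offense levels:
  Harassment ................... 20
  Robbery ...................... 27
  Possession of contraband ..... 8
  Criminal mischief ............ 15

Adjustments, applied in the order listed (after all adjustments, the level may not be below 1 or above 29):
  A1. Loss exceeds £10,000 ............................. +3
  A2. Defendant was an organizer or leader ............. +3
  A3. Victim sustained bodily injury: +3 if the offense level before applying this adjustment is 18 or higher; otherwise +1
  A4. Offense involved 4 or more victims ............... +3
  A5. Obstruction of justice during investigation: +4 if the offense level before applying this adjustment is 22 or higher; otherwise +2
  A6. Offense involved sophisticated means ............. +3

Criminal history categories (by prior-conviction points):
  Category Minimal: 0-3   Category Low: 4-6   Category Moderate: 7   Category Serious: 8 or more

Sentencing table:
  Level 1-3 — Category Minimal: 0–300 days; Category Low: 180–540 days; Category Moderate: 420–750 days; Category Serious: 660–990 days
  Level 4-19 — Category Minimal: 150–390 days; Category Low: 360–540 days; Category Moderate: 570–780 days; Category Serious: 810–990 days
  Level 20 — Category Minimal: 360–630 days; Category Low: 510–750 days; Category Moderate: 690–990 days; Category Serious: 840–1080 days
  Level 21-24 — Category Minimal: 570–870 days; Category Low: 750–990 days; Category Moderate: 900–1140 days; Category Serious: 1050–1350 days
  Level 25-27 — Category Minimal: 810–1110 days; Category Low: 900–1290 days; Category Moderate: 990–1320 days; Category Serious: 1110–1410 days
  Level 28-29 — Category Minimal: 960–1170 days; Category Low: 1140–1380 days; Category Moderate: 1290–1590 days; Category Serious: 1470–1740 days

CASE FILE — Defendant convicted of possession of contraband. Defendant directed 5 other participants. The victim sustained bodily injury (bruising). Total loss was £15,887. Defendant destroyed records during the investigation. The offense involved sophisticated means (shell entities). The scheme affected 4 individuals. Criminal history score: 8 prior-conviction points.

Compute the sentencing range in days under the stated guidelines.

1050-1350 days

Base offense level for possession of contraband: 8.
A1 applies: 8 + 3 = 11.
A2 applies: 11 + 3 = 14.
A3 applies (level before this adjustment is 14 < 18, so +1): 14 + 1 = 15.
A4 applies: 15 + 3 = 18.
A5 applies (level before this adjustment is 18 < 22, so +2): 18 + 2 = 20.
A6 applies: 20 + 3 = 23.
Final offense level: 23.
Criminal history: 8 prior points → Category Serious (8+).
Level 23 falls in the 21-24 band.
Grid: Level 21-24 × Category Serious = 1050-1350 days.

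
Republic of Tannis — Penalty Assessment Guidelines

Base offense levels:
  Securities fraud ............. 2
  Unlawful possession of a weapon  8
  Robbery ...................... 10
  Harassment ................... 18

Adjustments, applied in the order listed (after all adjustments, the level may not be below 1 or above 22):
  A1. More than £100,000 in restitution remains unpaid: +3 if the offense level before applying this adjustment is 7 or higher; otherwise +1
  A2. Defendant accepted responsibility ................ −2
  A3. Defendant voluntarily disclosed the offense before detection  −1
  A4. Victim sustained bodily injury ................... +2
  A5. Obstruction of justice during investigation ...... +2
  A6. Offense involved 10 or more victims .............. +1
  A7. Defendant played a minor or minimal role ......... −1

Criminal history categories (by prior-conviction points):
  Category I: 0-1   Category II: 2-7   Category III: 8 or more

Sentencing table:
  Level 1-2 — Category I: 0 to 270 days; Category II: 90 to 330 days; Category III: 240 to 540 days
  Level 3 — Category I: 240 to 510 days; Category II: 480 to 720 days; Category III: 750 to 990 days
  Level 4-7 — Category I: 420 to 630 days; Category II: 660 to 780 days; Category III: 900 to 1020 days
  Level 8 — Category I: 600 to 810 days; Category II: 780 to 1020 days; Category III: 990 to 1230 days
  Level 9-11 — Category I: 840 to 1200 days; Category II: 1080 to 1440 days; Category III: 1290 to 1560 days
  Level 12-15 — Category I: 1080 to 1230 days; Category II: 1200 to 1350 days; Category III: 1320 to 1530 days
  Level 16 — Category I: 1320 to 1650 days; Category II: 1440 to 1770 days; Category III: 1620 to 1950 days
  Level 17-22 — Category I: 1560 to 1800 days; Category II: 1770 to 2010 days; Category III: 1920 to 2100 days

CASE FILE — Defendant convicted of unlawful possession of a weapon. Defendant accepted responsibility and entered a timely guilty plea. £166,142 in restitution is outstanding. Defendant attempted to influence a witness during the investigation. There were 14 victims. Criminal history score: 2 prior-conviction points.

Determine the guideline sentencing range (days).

Base offense level for unlawful possession of a weapon: 8.
A1 applies (level before this adjustment is 8 ≥ 7, so +3): 8 + 3 = 11.
A2 applies: 11 − 2 = 9.
A3 does not apply.
A5 applies: 9 + 2 = 11.
A6 applies: 11 + 1 = 12.
Final offense level: 12.
Criminal history: 2 prior points → Category II (2-7).
Level 12 falls in the 12-15 band.
Grid: Level 12-15 × Category II = 1200-1350 days.

1200-1350 days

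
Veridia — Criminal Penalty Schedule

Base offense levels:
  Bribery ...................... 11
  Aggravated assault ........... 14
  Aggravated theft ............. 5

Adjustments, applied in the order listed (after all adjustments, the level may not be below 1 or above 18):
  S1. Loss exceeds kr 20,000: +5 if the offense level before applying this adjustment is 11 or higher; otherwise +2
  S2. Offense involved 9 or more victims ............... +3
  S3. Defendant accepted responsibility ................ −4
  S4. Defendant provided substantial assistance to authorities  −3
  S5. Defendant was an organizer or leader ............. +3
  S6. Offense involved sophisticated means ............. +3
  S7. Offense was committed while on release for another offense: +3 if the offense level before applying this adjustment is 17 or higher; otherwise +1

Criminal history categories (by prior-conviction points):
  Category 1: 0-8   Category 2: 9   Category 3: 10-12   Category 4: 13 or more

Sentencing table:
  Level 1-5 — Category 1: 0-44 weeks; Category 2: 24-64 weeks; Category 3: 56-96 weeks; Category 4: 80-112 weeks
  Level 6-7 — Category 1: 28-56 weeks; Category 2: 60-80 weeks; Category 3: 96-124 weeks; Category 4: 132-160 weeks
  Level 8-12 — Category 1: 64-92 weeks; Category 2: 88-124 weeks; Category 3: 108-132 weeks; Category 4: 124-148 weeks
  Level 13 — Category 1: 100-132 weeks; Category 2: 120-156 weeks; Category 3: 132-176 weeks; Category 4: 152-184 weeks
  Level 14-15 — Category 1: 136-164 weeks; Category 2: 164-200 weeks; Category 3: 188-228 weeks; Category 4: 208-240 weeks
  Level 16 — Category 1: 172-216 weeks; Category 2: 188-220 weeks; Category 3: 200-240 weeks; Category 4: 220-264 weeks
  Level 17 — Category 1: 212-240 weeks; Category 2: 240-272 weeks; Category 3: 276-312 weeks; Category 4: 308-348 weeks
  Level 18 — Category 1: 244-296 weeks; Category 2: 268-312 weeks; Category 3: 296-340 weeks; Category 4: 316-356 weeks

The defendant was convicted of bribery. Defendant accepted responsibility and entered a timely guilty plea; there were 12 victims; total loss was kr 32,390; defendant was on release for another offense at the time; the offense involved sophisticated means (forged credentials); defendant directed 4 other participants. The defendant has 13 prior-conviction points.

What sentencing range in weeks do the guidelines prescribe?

316-356 weeks

Base offense level for bribery: 11.
S1 applies (level before this adjustment is 11 ≥ 11, so +5): 11 + 5 = 16.
S2 applies: 16 + 3 = 19.
S3 applies: 19 − 4 = 15.
S5 applies: 15 + 3 = 18.
S6 applies: 18 + 3 = 21.
S7 applies (level before this adjustment is 21 ≥ 17, so +3): 21 + 3 = 24.
Level 24 exceeds the maximum of 18; capped at 18.
Final offense level: 18.
Criminal history: 13 prior points → Category 4 (13+).
Level 18 falls in the 18 band.
Grid: Level 18 × Category 4 = 316-356 weeks.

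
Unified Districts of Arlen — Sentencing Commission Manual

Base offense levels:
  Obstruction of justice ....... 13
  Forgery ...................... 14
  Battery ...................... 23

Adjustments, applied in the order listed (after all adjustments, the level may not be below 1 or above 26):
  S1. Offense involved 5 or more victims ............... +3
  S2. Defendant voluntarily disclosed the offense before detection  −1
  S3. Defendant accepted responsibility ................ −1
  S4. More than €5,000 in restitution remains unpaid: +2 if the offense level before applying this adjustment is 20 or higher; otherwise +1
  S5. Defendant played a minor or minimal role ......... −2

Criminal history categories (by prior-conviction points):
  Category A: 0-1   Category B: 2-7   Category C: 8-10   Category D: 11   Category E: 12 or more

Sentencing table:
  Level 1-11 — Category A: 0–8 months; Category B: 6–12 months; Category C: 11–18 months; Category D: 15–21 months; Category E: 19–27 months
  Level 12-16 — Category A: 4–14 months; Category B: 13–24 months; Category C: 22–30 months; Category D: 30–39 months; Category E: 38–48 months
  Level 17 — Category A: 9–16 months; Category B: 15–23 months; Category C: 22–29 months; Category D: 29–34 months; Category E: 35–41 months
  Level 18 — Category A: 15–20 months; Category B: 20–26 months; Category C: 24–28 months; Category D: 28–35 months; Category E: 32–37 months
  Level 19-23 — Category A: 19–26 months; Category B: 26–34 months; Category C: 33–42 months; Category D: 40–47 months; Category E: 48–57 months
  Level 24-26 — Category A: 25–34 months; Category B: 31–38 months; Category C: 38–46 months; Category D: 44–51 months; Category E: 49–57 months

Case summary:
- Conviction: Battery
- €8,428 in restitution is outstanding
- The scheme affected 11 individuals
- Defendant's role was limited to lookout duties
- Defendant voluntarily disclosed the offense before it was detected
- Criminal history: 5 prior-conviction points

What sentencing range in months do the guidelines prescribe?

Base offense level for battery: 23.
S1 applies: 23 + 3 = 26.
S2 applies: 26 − 1 = 25.
S4 applies (level before this adjustment is 25 ≥ 20, so +2): 25 + 2 = 27.
S5 applies: 27 − 2 = 25.
Final offense level: 25.
Criminal history: 5 prior points → Category B (2-7).
Level 25 falls in the 24-26 band.
Grid: Level 24-26 × Category B = 31-38 months.

31-38 months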